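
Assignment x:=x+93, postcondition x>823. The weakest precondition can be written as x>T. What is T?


Formula: wp(x:=E, P) = P[E/x] (substitute E for x in postcondition)
Step 1: Postcondition: x>823
Step 2: Substitute x+93 for x: x+93>823
Step 3: Solve for x: x > 823-93 = 730

730


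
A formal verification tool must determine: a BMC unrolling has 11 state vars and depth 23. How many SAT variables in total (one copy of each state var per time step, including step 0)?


BMC unrolls to depth k, creating one copy of each state var for steps 0..k.
Step count = 23 + 1 = 24 (steps 0 through 23)
Vars per step = 11
Total = 11 * 24 = 264

264


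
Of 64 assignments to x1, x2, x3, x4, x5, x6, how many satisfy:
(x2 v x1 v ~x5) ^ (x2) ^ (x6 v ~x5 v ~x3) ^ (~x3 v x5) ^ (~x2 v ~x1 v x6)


CNF with 5 clauses over 6 vars (64 assignments).
An assignment satisfies CNF iff every clause has >=1 true literal.
Check each row (bits = x1,x2,x3,x4,x5,x6; clause T/F shown):
  row 0 [000000]: clauses=TFTTT -> 0
  row 1 [000001]: clauses=TFTTT -> 0
  row 2 [000010]: clauses=FFTTT -> 0
  row 3 [000011]: clauses=FFTTT -> 0
  row 4 [000100]: clauses=TFTTT -> 0
  (every remaining row is evaluated the same way; all 64 results are listed next)
Full result column, 8 rows per line (x1,x2,x3 fixed per line; x4,x5,x6 runs 000..111 left to right):
  rows 0-7 [x1,x2,x3=000]: 00000000  (ones: 0)
  rows 8-15 [x1,x2,x3=001]: 00000000  (ones: 0)
  rows 16-23 [x1,x2,x3=010]: 11111111  (ones: 8)
  rows 24-31 [x1,x2,x3=011]: 00010001  (ones: 2)
  rows 32-39 [x1,x2,x3=100]: 00000000  (ones: 0)
  rows 40-47 [x1,x2,x3=101]: 00000000  (ones: 0)
  rows 48-55 [x1,x2,x3=110]: 01010101  (ones: 4)
  rows 56-63 [x1,x2,x3=111]: 00010001  (ones: 2)
Satisfying assignments = 0+0+8+2+0+0+4+2 = 16

16


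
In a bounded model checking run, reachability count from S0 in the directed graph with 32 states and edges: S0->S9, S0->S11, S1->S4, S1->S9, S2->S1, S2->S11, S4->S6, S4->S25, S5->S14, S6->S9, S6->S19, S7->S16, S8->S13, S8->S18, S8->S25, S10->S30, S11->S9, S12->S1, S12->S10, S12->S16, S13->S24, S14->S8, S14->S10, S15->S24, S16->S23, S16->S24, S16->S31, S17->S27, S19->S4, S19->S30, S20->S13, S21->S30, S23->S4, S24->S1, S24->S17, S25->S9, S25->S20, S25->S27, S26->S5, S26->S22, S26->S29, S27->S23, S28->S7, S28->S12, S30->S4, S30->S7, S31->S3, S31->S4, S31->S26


BFS from S0:
  layer 0: {S0}
  layer 1: {S9, S11}
Reachable set: {S0, S9, S11}
Count = 3

3


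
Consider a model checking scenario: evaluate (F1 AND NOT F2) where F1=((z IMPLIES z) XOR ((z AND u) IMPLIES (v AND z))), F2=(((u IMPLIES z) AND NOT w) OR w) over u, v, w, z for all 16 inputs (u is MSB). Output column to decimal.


F1 = ((z IMPLIES z) XOR ((z AND u) IMPLIES (v AND z)))
F2 = (((u IMPLIES z) AND NOT w) OR w)
Counterexample to F1=>F2 is where F1=1 and F2=0.
Evaluate each row (bits = u,v,w,z, MSB first):
  row 0 [0000]: F1=0 F2=1 -> F1&~F2 -> 0
  row 1 [0001]: F1=0 F2=1 -> F1&~F2 -> 0
  row 2 [0010]: F1=0 F2=1 -> F1&~F2 -> 0
  row 3 [0011]: F1=0 F2=1 -> F1&~F2 -> 0
  row 4 [0100]: F1=0 F2=1 -> F1&~F2 -> 0
  row 5 [0101]: F1=0 F2=1 -> F1&~F2 -> 0
  row 6 [0110]: F1=0 F2=1 -> F1&~F2 -> 0
  row 7 [0111]: F1=0 F2=1 -> F1&~F2 -> 0
  row 8 [1000]: F1=0 F2=0 -> F1&~F2 -> 0
  row 9 [1001]: F1=1 F2=1 -> F1&~F2 -> 0
  row 10 [1010]: F1=0 F2=1 -> F1&~F2 -> 0
  row 11 [1011]: F1=1 F2=1 -> F1&~F2 -> 0
  row 12 [1100]: F1=0 F2=0 -> F1&~F2 -> 0
  row 13 [1101]: F1=0 F2=1 -> F1&~F2 -> 0
  row 14 [1110]: F1=0 F2=1 -> F1&~F2 -> 0
  row 15 [1111]: F1=0 F2=1 -> F1&~F2 -> 0
Full result column, 4 rows per line (u,v fixed per line; w,z runs 00..11 left to right):
  rows 0-3 [u,v=00]: 0000  = hex 0
  rows 4-7 [u,v=01]: 0000  = hex 0
  rows 8-11 [u,v=10]: 0000  = hex 0
  rows 12-15 [u,v=11]: 0000  = hex 0
Counterexample vector (row 0 .. row 15) = 0000000000000000
Output column grouped in 4s = 0000 0000 0000 0000 = 0x0000
Convert to decimal digit by digit (value = value*16 + digit):
  0 -> 0
  0*16 + 0 = 0
  0*16 + 0 = 0
  0*16 + 0 = 0
Decimal = 0

0


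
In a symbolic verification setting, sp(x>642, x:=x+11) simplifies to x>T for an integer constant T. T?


Formula: sp(P, x:=E) = exists old_x. (x = E[old_x/x]) AND P[old_x/x] (old_x is the value of x before the assignment; eliminate old_x by solving x = E[old_x/x] for old_x)
Step 1: Precondition P: x>642, i.e. old_x > 642
Step 2: Assignment gives x = old_x + 11, so old_x = x - 11
Step 3: Substitute into P: x - 11 > 642
Step 4: Simplify: x > 642+11 = 653

653


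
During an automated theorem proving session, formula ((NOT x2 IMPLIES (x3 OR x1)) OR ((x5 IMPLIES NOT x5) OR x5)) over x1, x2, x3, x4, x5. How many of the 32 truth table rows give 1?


Formula: ((NOT x2 IMPLIES (x3 OR x1)) OR ((x5 IMPLIES NOT x5) OR x5)) over 5 vars (32 rows)
Evaluate each row (x1, x2, x3, x4, x5 as bits, MSB first):
  row 0 [00000]: ((NOT 0 IMPLIES (0 OR 0)) OR ((0 IMPLIES NOT 0) OR 0)) -> 1
  row 1 [00001]: ((NOT 0 IMPLIES (0 OR 0)) OR ((1 IMPLIES NOT 1) OR 1)) -> 1
  row 2 [00010]: ((NOT 0 IMPLIES (0 OR 0)) OR ((0 IMPLIES NOT 0) OR 0)) -> 1
  row 3 [00011]: ((NOT 0 IMPLIES (0 OR 0)) OR ((1 IMPLIES NOT 1) OR 1)) -> 1
  row 4 [00100]: ((NOT 0 IMPLIES (1 OR 0)) OR ((0 IMPLIES NOT 0) OR 0)) -> 1
  row 5 [00101]: ((NOT 0 IMPLIES (1 OR 0)) OR ((1 IMPLIES NOT 1) OR 1)) -> 1
  row 6 [00110]: ((NOT 0 IMPLIES (1 OR 0)) OR ((0 IMPLIES NOT 0) OR 0)) -> 1
  row 7 [00111]: ((NOT 0 IMPLIES (1 OR 0)) OR ((1 IMPLIES NOT 1) OR 1)) -> 1
  row 8 [01000]: ((NOT 1 IMPLIES (0 OR 0)) OR ((0 IMPLIES NOT 0) OR 0)) -> 1
  row 9 [01001]: ((NOT 1 IMPLIES (0 OR 0)) OR ((1 IMPLIES NOT 1) OR 1)) -> 1
  row 10 [01010]: ((NOT 1 IMPLIES (0 OR 0)) OR ((0 IMPLIES NOT 0) OR 0)) -> 1
  row 11 [01011]: ((NOT 1 IMPLIES (0 OR 0)) OR ((1 IMPLIES NOT 1) OR 1)) -> 1
  row 12 [01100]: ((NOT 1 IMPLIES (1 OR 0)) OR ((0 IMPLIES NOT 0) OR 0)) -> 1
  row 13 [01101]: ((NOT 1 IMPLIES (1 OR 0)) OR ((1 IMPLIES NOT 1) OR 1)) -> 1
  row 14 [01110]: ((NOT 1 IMPLIES (1 OR 0)) OR ((0 IMPLIES NOT 0) OR 0)) -> 1
  row 15 [01111]: ((NOT 1 IMPLIES (1 OR 0)) OR ((1 IMPLIES NOT 1) OR 1)) -> 1
  row 16 [10000]: ((NOT 0 IMPLIES (0 OR 1)) OR ((0 IMPLIES NOT 0) OR 0)) -> 1
  row 17 [10001]: ((NOT 0 IMPLIES (0 OR 1)) OR ((1 IMPLIES NOT 1) OR 1)) -> 1
  row 18 [10010]: ((NOT 0 IMPLIES (0 OR 1)) OR ((0 IMPLIES NOT 0) OR 0)) -> 1
  row 19 [10011]: ((NOT 0 IMPLIES (0 OR 1)) OR ((1 IMPLIES NOT 1) OR 1)) -> 1
  row 20 [10100]: ((NOT 0 IMPLIES (1 OR 1)) OR ((0 IMPLIES NOT 0) OR 0)) -> 1
  row 21 [10101]: ((NOT 0 IMPLIES (1 OR 1)) OR ((1 IMPLIES NOT 1) OR 1)) -> 1
  row 22 [10110]: ((NOT 0 IMPLIES (1 OR 1)) OR ((0 IMPLIES NOT 0) OR 0)) -> 1
  row 23 [10111]: ((NOT 0 IMPLIES (1 OR 1)) OR ((1 IMPLIES NOT 1) OR 1)) -> 1
  row 24 [11000]: ((NOT 1 IMPLIES (0 OR 1)) OR ((0 IMPLIES NOT 0) OR 0)) -> 1
  row 25 [11001]: ((NOT 1 IMPLIES (0 OR 1)) OR ((1 IMPLIES NOT 1) OR 1)) -> 1
  row 26 [11010]: ((NOT 1 IMPLIES (0 OR 1)) OR ((0 IMPLIES NOT 0) OR 0)) -> 1
  row 27 [11011]: ((NOT 1 IMPLIES (0 OR 1)) OR ((1 IMPLIES NOT 1) OR 1)) -> 1
  row 28 [11100]: ((NOT 1 IMPLIES (1 OR 1)) OR ((0 IMPLIES NOT 0) OR 0)) -> 1
  row 29 [11101]: ((NOT 1 IMPLIES (1 OR 1)) OR ((1 IMPLIES NOT 1) OR 1)) -> 1
  row 30 [11110]: ((NOT 1 IMPLIES (1 OR 1)) OR ((0 IMPLIES NOT 0) OR 0)) -> 1
  row 31 [11111]: ((NOT 1 IMPLIES (1 OR 1)) OR ((1 IMPLIES NOT 1) OR 1)) -> 1
Full result column, 8 rows per line (x1,x2 fixed per line; x3,x4,x5 runs 000..111 left to right):
  rows 0-7 [x1,x2=00]: 11111111  (ones: 8)
  rows 8-15 [x1,x2=01]: 11111111  (ones: 8)
  rows 16-23 [x1,x2=10]: 11111111  (ones: 8)
  rows 24-31 [x1,x2=11]: 11111111  (ones: 8)
Count of 1-rows = 8+8+8+8 = 32

32


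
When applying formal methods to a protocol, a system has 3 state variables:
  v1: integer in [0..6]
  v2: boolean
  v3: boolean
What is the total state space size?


State space = product of domain sizes of all variables.
Domain sizes:
  v1 (integer in [0..6]): 7
  v2 (boolean): 2
  v3 (boolean): 2
Product = 7 * 2 * 2 = 28

28


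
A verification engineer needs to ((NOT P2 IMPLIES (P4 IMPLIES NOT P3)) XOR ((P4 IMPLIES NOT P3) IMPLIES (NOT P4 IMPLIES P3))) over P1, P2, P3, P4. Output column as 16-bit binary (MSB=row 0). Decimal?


Formula: ((NOT P2 IMPLIES (P4 IMPLIES NOT P3)) XOR ((P4 IMPLIES NOT P3) IMPLIES (NOT P4 IMPLIES P3))) over P1, P2, P3, P4 (16 rows)
Evaluate each row (bits = P1,P2,P3,P4, MSB first):
  row 0 [0000]: ((NOT 0 IMPLIES (0 IMPLIES NOT 0)) XOR ((0 IMPLIES NOT 0) IMPLIES (NOT 0 IMPLIES 0))) -> 1
  row 1 [0001]: ((NOT 0 IMPLIES (1 IMPLIES NOT 0)) XOR ((1 IMPLIES NOT 0) IMPLIES (NOT 1 IMPLIES 0))) -> 0
  row 2 [0010]: ((NOT 0 IMPLIES (0 IMPLIES NOT 1)) XOR ((0 IMPLIES NOT 1) IMPLIES (NOT 0 IMPLIES 1))) -> 0
  row 3 [0011]: ((NOT 0 IMPLIES (1 IMPLIES NOT 1)) XOR ((1 IMPLIES NOT 1) IMPLIES (NOT 1 IMPLIES 1))) -> 1
  row 4 [0100]: ((NOT 1 IMPLIES (0 IMPLIES NOT 0)) XOR ((0 IMPLIES NOT 0) IMPLIES (NOT 0 IMPLIES 0))) -> 1
  row 5 [0101]: ((NOT 1 IMPLIES (1 IMPLIES NOT 0)) XOR ((1 IMPLIES NOT 0) IMPLIES (NOT 1 IMPLIES 0))) -> 0
  row 6 [0110]: ((NOT 1 IMPLIES (0 IMPLIES NOT 1)) XOR ((0 IMPLIES NOT 1) IMPLIES (NOT 0 IMPLIES 1))) -> 0
  row 7 [0111]: ((NOT 1 IMPLIES (1 IMPLIES NOT 1)) XOR ((1 IMPLIES NOT 1) IMPLIES (NOT 1 IMPLIES 1))) -> 0
  row 8 [1000]: ((NOT 0 IMPLIES (0 IMPLIES NOT 0)) XOR ((0 IMPLIES NOT 0) IMPLIES (NOT 0 IMPLIES 0))) -> 1
  row 9 [1001]: ((NOT 0 IMPLIES (1 IMPLIES NOT 0)) XOR ((1 IMPLIES NOT 0) IMPLIES (NOT 1 IMPLIES 0))) -> 0
  row 10 [1010]: ((NOT 0 IMPLIES (0 IMPLIES NOT 1)) XOR ((0 IMPLIES NOT 1) IMPLIES (NOT 0 IMPLIES 1))) -> 0
  row 11 [1011]: ((NOT 0 IMPLIES (1 IMPLIES NOT 1)) XOR ((1 IMPLIES NOT 1) IMPLIES (NOT 1 IMPLIES 1))) -> 1
  row 12 [1100]: ((NOT 1 IMPLIES (0 IMPLIES NOT 0)) XOR ((0 IMPLIES NOT 0) IMPLIES (NOT 0 IMPLIES 0))) -> 1
  row 13 [1101]: ((NOT 1 IMPLIES (1 IMPLIES NOT 0)) XOR ((1 IMPLIES NOT 0) IMPLIES (NOT 1 IMPLIES 0))) -> 0
  row 14 [1110]: ((NOT 1 IMPLIES (0 IMPLIES NOT 1)) XOR ((0 IMPLIES NOT 1) IMPLIES (NOT 0 IMPLIES 1))) -> 0
  row 15 [1111]: ((NOT 1 IMPLIES (1 IMPLIES NOT 1)) XOR ((1 IMPLIES NOT 1) IMPLIES (NOT 1 IMPLIES 1))) -> 0
Full result column, 4 rows per line (P1,P2 fixed per line; P3,P4 runs 00..11 left to right):
  rows 0-3 [P1,P2=00]: 1001  = hex 9
  rows 4-7 [P1,P2=01]: 1000  = hex 8
  rows 8-11 [P1,P2=10]: 1001  = hex 9
  rows 12-15 [P1,P2=11]: 1000  = hex 8
Output column (row 0 .. row 15) = 1001100010011000
Output column grouped in 4s = 1001 1000 1001 1000 = 0x9898
Convert to decimal digit by digit (value = value*16 + digit):
  9 -> 9
  9*16 + 8 = 152
  152*16 + 9 = 2441
  2441*16 + 8 = 39064
Decimal = 39064

39064


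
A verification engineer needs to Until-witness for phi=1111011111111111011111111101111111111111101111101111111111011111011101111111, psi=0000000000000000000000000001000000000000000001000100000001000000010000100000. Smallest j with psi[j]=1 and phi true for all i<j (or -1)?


(phi U psi) at 0: need smallest j with psi[j]=1 and phi[i]=1 for all i in [0,j).
Scan from step 0:
  step 0: phi=1, psi=0 -> continue
  step 1: phi=1, psi=0 -> continue
  step 2: phi=1, psi=0 -> continue
  step 3: phi=1, psi=0 -> continue
  step 4: phi=0 -> phi-prefix broken from here
  step 27: psi=1 but phi already failed -> not a witness
  step 45: psi=1 but phi already failed -> not a witness
  step 49: psi=1 but phi already failed -> not a witness
  step 57: psi=1 but phi already failed -> not a witness
  step 65: psi=1 but phi already failed -> not a witness
  step 70: psi=1 but phi already failed -> not a witness
  end of trace: no witness -> -1
Witness step = -1

-1


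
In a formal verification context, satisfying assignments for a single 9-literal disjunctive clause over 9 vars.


Step 1: Total=2^9=512
Step 2: Unsat when all 9 false: 2^0=1
Step 3: Sat=512-1=511

511


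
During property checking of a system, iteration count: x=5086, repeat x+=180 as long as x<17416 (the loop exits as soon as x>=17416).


Step 1: x goes from 5086 toward 17416 by 180; the body runs while x<17416, so iterations = ceil((bound-start)/step)
Step 2: Distance=12330
Step 3: ceil(12330/180)=69

69


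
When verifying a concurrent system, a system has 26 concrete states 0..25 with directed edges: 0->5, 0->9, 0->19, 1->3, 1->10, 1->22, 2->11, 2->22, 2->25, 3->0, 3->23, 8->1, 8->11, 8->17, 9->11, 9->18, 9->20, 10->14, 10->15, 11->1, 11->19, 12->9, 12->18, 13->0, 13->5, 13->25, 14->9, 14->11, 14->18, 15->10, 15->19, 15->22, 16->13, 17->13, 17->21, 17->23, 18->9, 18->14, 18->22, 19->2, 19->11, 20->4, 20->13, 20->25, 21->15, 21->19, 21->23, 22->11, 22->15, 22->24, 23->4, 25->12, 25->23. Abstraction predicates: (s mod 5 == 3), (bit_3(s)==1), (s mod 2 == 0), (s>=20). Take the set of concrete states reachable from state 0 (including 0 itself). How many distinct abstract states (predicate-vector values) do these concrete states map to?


BFS from 0:
Concrete reachable: {0, 1, 2, 3, 4, 5, 9, 10, 11, 12, 13, 14, 15, 18, 19, 20, 22, 23, 24, 25}
Abstract via predicates (s mod 5 == 3), (bit_3(s)==1), (s mod 2 == 0), (s>=20):
  (0,0,0,0) <- {1, 5, 19}
  (0,0,1,0) <- {0, 2, 4}
  (0,0,1,1) <- {20, 22}
  (0,1,0,0) <- {9, 11, 15}
  (0,1,0,1) <- {25}
  (0,1,1,0) <- {10, 12, 14}
  (0,1,1,1) <- {24}
  (1,0,0,0) <- {3}
  (1,0,0,1) <- {23}
  (1,0,1,0) <- {18}
  (1,1,0,0) <- {13}
Distinct abstract states = 11

11


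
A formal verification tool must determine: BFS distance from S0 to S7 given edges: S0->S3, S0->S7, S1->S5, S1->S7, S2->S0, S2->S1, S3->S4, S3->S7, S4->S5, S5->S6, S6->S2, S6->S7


BFS layer-by-layer from S0:
  dist 0: {S0}
  dist 1: {S3, S7}
  -> S7 reached at distance 1
Shortest path length = 1

1


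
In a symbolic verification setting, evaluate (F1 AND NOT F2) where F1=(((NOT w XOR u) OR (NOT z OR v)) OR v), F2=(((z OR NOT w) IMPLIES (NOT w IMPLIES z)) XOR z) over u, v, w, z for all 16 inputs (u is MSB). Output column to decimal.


F1 = (((NOT w XOR u) OR (NOT z OR v)) OR v)
F2 = (((z OR NOT w) IMPLIES (NOT w IMPLIES z)) XOR z)
Counterexample to F1=>F2 is where F1=1 and F2=0.
Evaluate each row (bits = u,v,w,z, MSB first):
  row 0 [0000]: F1=1 F2=0 -> F1&~F2 -> 1
  row 1 [0001]: F1=1 F2=0 -> F1&~F2 -> 1
  row 2 [0010]: F1=1 F2=1 -> F1&~F2 -> 0
  row 3 [0011]: F1=0 F2=0 -> F1&~F2 -> 0
  row 4 [0100]: F1=1 F2=0 -> F1&~F2 -> 1
  row 5 [0101]: F1=1 F2=0 -> F1&~F2 -> 1
  row 6 [0110]: F1=1 F2=1 -> F1&~F2 -> 0
  row 7 [0111]: F1=1 F2=0 -> F1&~F2 -> 1
  row 8 [1000]: F1=1 F2=0 -> F1&~F2 -> 1
  row 9 [1001]: F1=0 F2=0 -> F1&~F2 -> 0
  row 10 [1010]: F1=1 F2=1 -> F1&~F2 -> 0
  row 11 [1011]: F1=1 F2=0 -> F1&~F2 -> 1
  row 12 [1100]: F1=1 F2=0 -> F1&~F2 -> 1
  row 13 [1101]: F1=1 F2=0 -> F1&~F2 -> 1
  row 14 [1110]: F1=1 F2=1 -> F1&~F2 -> 0
  row 15 [1111]: F1=1 F2=0 -> F1&~F2 -> 1
Full result column, 4 rows per line (u,v fixed per line; w,z runs 00..11 left to right):
  rows 0-3 [u,v=00]: 1100  = hex C
  rows 4-7 [u,v=01]: 1101  = hex D
  rows 8-11 [u,v=10]: 1001  = hex 9
  rows 12-15 [u,v=11]: 1101  = hex D
Counterexample vector (row 0 .. row 15) = 1100110110011101
Output column grouped in 4s = 1100 1101 1001 1101 = 0xCD9D
Convert to decimal digit by digit (value = value*16 + digit):
  C -> 12
  12*16 + 13 (D) = 205
  205*16 + 9 = 3289
  3289*16 + 13 (D) = 52637
Decimal = 52637

52637


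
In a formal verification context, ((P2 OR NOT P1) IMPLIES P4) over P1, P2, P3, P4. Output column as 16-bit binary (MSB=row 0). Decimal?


Formula: ((P2 OR NOT P1) IMPLIES P4) over P1, P2, P3, P4 (16 rows)
Evaluate each row (bits = P1,P2,P3,P4, MSB first):
  row 0 [0000]: ((0 OR NOT 0) IMPLIES 0) -> 0
  row 1 [0001]: ((0 OR NOT 0) IMPLIES 1) -> 1
  row 2 [0010]: ((0 OR NOT 0) IMPLIES 0) -> 0
  row 3 [0011]: ((0 OR NOT 0) IMPLIES 1) -> 1
  row 4 [0100]: ((1 OR NOT 0) IMPLIES 0) -> 0
  row 5 [0101]: ((1 OR NOT 0) IMPLIES 1) -> 1
  row 6 [0110]: ((1 OR NOT 0) IMPLIES 0) -> 0
  row 7 [0111]: ((1 OR NOT 0) IMPLIES 1) -> 1
  row 8 [1000]: ((0 OR NOT 1) IMPLIES 0) -> 1
  row 9 [1001]: ((0 OR NOT 1) IMPLIES 1) -> 1
  row 10 [1010]: ((0 OR NOT 1) IMPLIES 0) -> 1
  row 11 [1011]: ((0 OR NOT 1) IMPLIES 1) -> 1
  row 12 [1100]: ((1 OR NOT 1) IMPLIES 0) -> 0
  row 13 [1101]: ((1 OR NOT 1) IMPLIES 1) -> 1
  row 14 [1110]: ((1 OR NOT 1) IMPLIES 0) -> 0
  row 15 [1111]: ((1 OR NOT 1) IMPLIES 1) -> 1
Full result column, 4 rows per line (P1,P2 fixed per line; P3,P4 runs 00..11 left to right):
  rows 0-3 [P1,P2=00]: 0101  = hex 5
  rows 4-7 [P1,P2=01]: 0101  = hex 5
  rows 8-11 [P1,P2=10]: 1111  = hex F
  rows 12-15 [P1,P2=11]: 0101  = hex 5
Output column (row 0 .. row 15) = 0101010111110101
Output column grouped in 4s = 0101 0101 1111 0101 = 0x55F5
Convert to decimal digit by digit (value = value*16 + digit):
  5 -> 5
  5*16 + 5 = 85
  85*16 + 15 (F) = 1375
  1375*16 + 5 = 22005
Decimal = 22005

22005


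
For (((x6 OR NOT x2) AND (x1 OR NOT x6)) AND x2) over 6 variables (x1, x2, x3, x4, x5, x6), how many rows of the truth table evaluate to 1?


Formula: (((x6 OR NOT x2) AND (x1 OR NOT x6)) AND x2) over 6 vars (64 rows)
Evaluate each row (x1, x2, x3, x4, x5, x6 as bits, MSB first):
  row 0 [000000]: (((0 OR NOT 0) AND (0 OR NOT 0)) AND 0) -> 0
  row 1 [000001]: (((1 OR NOT 0) AND (0 OR NOT 1)) AND 0) -> 0
  row 2 [000010]: (((0 OR NOT 0) AND (0 OR NOT 0)) AND 0) -> 0
  row 3 [000011]: (((1 OR NOT 0) AND (0 OR NOT 1)) AND 0) -> 0
  row 4 [000100]: (((0 OR NOT 0) AND (0 OR NOT 0)) AND 0) -> 0
  (every remaining row is evaluated the same way; all 64 results are listed next)
Full result column, 8 rows per line (x1,x2,x3 fixed per line; x4,x5,x6 runs 000..111 left to right):
  rows 0-7 [x1,x2,x3=000]: 00000000  (ones: 0)
  rows 8-15 [x1,x2,x3=001]: 00000000  (ones: 0)
  rows 16-23 [x1,x2,x3=010]: 00000000  (ones: 0)
  rows 24-31 [x1,x2,x3=011]: 00000000  (ones: 0)
  rows 32-39 [x1,x2,x3=100]: 00000000  (ones: 0)
  rows 40-47 [x1,x2,x3=101]: 00000000  (ones: 0)
  rows 48-55 [x1,x2,x3=110]: 01010101  (ones: 4)
  rows 56-63 [x1,x2,x3=111]: 01010101  (ones: 4)
Count of 1-rows = 0+0+0+0+0+0+4+4 = 8

8


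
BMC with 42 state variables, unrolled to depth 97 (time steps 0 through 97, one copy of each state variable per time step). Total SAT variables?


BMC unrolls to depth k, creating one copy of each state var for steps 0..k.
Step count = 97 + 1 = 98 (steps 0 through 97)
Vars per step = 42
Total = 42 * 98 = 4116

4116


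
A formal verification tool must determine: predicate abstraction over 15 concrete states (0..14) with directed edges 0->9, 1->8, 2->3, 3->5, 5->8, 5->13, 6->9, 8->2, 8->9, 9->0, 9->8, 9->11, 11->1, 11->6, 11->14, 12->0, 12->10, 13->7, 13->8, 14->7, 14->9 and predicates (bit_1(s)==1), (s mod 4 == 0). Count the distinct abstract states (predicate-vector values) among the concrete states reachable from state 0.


BFS from 0:
Concrete reachable: {0, 1, 2, 3, 5, 6, 7, 8, 9, 11, 13, 14}
Abstract via predicates (bit_1(s)==1), (s mod 4 == 0):
  (0,0) <- {1, 5, 9, 13}
  (0,1) <- {0, 8}
  (1,0) <- {2, 3, 6, 7, 11, 14}
Distinct abstract states = 3

3


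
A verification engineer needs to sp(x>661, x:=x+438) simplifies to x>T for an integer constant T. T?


Formula: sp(P, x:=E) = exists old_x. (x = E[old_x/x]) AND P[old_x/x] (old_x is the value of x before the assignment; eliminate old_x by solving x = E[old_x/x] for old_x)
Step 1: Precondition P: x>661, i.e. old_x > 661
Step 2: Assignment gives x = old_x + 438, so old_x = x - 438
Step 3: Substitute into P: x - 438 > 661
Step 4: Simplify: x > 661+438 = 1099

1099


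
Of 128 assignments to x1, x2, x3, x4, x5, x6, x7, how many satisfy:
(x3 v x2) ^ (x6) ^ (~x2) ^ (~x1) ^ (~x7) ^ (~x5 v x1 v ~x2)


CNF with 6 clauses over 7 vars (128 assignments).
An assignment satisfies CNF iff every clause has >=1 true literal.
Check each row (bits = x1,x2,x3,x4,x5,x6,x7; clause T/F shown):
  row 0 [0000000]: clauses=FFTTTT -> 0
  row 1 [0000001]: clauses=FFTTFT -> 0
  row 2 [0000010]: clauses=FTTTTT -> 0
  row 3 [0000011]: clauses=FTTTFT -> 0
  row 4 [0000100]: clauses=FFTTTT -> 0
  (every remaining row is evaluated the same way; all 128 results are listed next)
Full result column, 8 rows per line (x1,x2,x3,x4 fixed per line; x5,x6,x7 runs 000..111 left to right):
  rows 0-7 [x1,x2,x3,x4=0000]: 00000000  (ones: 0)
  rows 8-15 [x1,x2,x3,x4=0001]: 00000000  (ones: 0)
  rows 16-23 [x1,x2,x3,x4=0010]: 00100010  (ones: 2)
  rows 24-31 [x1,x2,x3,x4=0011]: 00100010  (ones: 2)
  rows 32-39 [x1,x2,x3,x4=0100]: 00000000  (ones: 0)
  rows 40-47 [x1,x2,x3,x4=0101]: 00000000  (ones: 0)
  rows 48-55 [x1,x2,x3,x4=0110]: 00000000  (ones: 0)
  rows 56-63 [x1,x2,x3,x4=0111]: 00000000  (ones: 0)
  rows 64-71 [x1,x2,x3,x4=1000]: 00000000  (ones: 0)
  rows 72-79 [x1,x2,x3,x4=1001]: 00000000  (ones: 0)
  rows 80-87 [x1,x2,x3,x4=1010]: 00000000  (ones: 0)
  rows 88-95 [x1,x2,x3,x4=1011]: 00000000  (ones: 0)
  rows 96-103 [x1,x2,x3,x4=1100]: 00000000  (ones: 0)
  rows 104-111 [x1,x2,x3,x4=1101]: 00000000  (ones: 0)
  rows 112-119 [x1,x2,x3,x4=1110]: 00000000  (ones: 0)
  rows 120-127 [x1,x2,x3,x4=1111]: 00000000  (ones: 0)
Satisfying assignments = 0+0+2+2+0+0+0+0+0+0+0+0+0+0+0+0 = 4

4


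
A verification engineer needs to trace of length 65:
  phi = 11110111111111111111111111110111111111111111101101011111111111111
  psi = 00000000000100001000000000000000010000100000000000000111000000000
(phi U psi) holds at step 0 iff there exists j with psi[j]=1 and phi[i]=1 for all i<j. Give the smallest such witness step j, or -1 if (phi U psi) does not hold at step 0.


(phi U psi) at 0: need smallest j with psi[j]=1 and phi[i]=1 for all i in [0,j).
Scan from step 0:
  step 0: phi=1, psi=0 -> continue
  step 1: phi=1, psi=0 -> continue
  step 2: phi=1, psi=0 -> continue
  step 3: phi=1, psi=0 -> continue
  step 4: phi=0 -> phi-prefix broken from here
  step 11: psi=1 but phi already failed -> not a witness
  step 16: psi=1 but phi already failed -> not a witness
  step 33: psi=1 but phi already failed -> not a witness
  step 38: psi=1 but phi already failed -> not a witness
  step 53: psi=1 but phi already failed -> not a witness
  step 54: psi=1 but phi already failed -> not a witness
  step 55: psi=1 but phi already failed -> not a witness
  end of trace: no witness -> -1
Witness step = -1

-1


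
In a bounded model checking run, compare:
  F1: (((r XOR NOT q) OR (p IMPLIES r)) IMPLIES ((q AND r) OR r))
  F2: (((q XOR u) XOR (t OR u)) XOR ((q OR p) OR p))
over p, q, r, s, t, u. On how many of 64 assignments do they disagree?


F1 = (((r XOR NOT q) OR (p IMPLIES r)) IMPLIES ((q AND r) OR r))
F2 = (((q XOR u) XOR (t OR u)) XOR ((q OR p) OR p))
Evaluate both on each of 64 rows (bits = p,q,r,s,t,u):
  row 0 [000000]: F1=0 F2=0 -> 0
  row 1 [000001]: F1=0 F2=0 -> 0
  row 2 [000010]: F1=0 F2=1 (differ) -> 1
  row 3 [000011]: F1=0 F2=0 -> 0
  row 4 [000100]: F1=0 F2=0 -> 0
  (every remaining row is evaluated the same way; all 64 results are listed next)
Full result column, 8 rows per line (p,q,r fixed per line; s,t,u runs 000..111 left to right):
  rows 0-7 [p,q,r=000]: 00100010  (ones: 2)
  rows 8-15 [p,q,r=001]: 11011101  (ones: 6)
  rows 16-23 [p,q,r=010]: 00100010  (ones: 2)
  rows 24-31 [p,q,r=011]: 11011101  (ones: 6)
  rows 32-39 [p,q,r=100]: 11011101  (ones: 6)
  rows 40-47 [p,q,r=101]: 00100010  (ones: 2)
  rows 48-55 [p,q,r=110]: 11011101  (ones: 6)
  rows 56-63 [p,q,r=111]: 11011101  (ones: 6)
Disagreements = 2+6+2+6+6+2+6+6 = 36

36


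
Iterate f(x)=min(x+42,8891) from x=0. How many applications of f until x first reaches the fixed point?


Step 1: x=0, cap=8891, increment=42
Step 2: x grows by 42 each step until capped at 8891; fixed point is x=8891
Step 3: iterations = ceil(8891/42) = 212

212


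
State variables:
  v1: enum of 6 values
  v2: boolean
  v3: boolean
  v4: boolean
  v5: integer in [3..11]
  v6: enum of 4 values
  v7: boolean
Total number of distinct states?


State space = product of domain sizes of all variables.
Domain sizes:
  v1 (enum of 6 values): 6
  v2 (boolean): 2
  v3 (boolean): 2
  v4 (boolean): 2
  v5 (integer in [3..11]): 9
  v6 (enum of 4 values): 4
  v7 (boolean): 2
Product = 6 * 2 * 2 * 2 * 9 * 4 * 2 = 3456

3456


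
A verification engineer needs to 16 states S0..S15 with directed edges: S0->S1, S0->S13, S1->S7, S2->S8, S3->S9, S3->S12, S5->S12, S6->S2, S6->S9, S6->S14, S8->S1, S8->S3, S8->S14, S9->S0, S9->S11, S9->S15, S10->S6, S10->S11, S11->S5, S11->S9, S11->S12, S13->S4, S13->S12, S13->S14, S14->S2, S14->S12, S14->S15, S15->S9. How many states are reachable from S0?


BFS from S0:
  layer 0: {S0}
  layer 1: {S1, S13}
  layer 2: {S4, S7, S12, S14}
  layer 3: {S2, S15}
  layer 4: {S8, S9}
  layer 5: {S3, S11}
  layer 6: {S5}
Reachable set: {S0, S1, S2, S3, S4, S5, S7, S8, S9, S11, S12, S13, S14, S15}
Count = 14

14


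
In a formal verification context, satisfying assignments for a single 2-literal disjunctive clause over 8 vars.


Step 1: Total=2^8=256
Step 2: Unsat when all 2 false: 2^6=64
Step 3: Sat=256-64=192

192


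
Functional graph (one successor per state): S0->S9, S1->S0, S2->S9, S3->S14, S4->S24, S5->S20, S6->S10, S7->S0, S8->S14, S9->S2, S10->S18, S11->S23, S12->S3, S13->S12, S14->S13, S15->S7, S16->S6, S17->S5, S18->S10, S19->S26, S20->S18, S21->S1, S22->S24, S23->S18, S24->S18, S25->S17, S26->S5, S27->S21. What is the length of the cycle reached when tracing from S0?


Trace from S0 until a state repeats:
  S0 -> S9 -> S2 -> S9
S9 first seen at step 1, revisited at step 3.
Cycle length = 3 - 1 = 2

2


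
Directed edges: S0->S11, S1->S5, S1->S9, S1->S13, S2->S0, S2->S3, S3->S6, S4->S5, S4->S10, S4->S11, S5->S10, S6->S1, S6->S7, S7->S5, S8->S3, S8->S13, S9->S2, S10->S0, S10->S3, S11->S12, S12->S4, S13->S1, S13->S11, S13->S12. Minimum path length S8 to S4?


BFS layer-by-layer from S8:
  dist 0: {S8}
  dist 1: {S3, S13}
  dist 2: {S1, S6, S11, S12}
  dist 3: {S4, S5, S7, S9}
  -> S4 reached at distance 3
Shortest path length = 3

3


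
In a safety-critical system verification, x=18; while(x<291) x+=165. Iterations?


Step 1: x goes from 18 toward 291 by 165; the body runs while x<291, so iterations = ceil((bound-start)/step)
Step 2: Distance=273
Step 3: ceil(273/165)=2

2


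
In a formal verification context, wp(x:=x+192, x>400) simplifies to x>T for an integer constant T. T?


Formula: wp(x:=E, P) = P[E/x] (substitute E for x in postcondition)
Step 1: Postcondition: x>400
Step 2: Substitute x+192 for x: x+192>400
Step 3: Solve for x: x > 400-192 = 208

208


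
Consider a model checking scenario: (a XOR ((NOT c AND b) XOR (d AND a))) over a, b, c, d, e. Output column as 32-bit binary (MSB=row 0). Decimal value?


Formula: (a XOR ((NOT c AND b) XOR (d AND a))) over a, b, c, d, e (32 rows)
Evaluate each row (bits = a,b,c,d,e, MSB first):
  row 0 [00000]: (0 XOR ((NOT 0 AND 0) XOR (0 AND 0))) -> 0
  row 1 [00001]: (0 XOR ((NOT 0 AND 0) XOR (0 AND 0))) -> 0
  row 2 [00010]: (0 XOR ((NOT 0 AND 0) XOR (1 AND 0))) -> 0
  row 3 [00011]: (0 XOR ((NOT 0 AND 0) XOR (1 AND 0))) -> 0
  row 4 [00100]: (0 XOR ((NOT 1 AND 0) XOR (0 AND 0))) -> 0
  row 5 [00101]: (0 XOR ((NOT 1 AND 0) XOR (0 AND 0))) -> 0
  row 6 [00110]: (0 XOR ((NOT 1 AND 0) XOR (1 AND 0))) -> 0
  row 7 [00111]: (0 XOR ((NOT 1 AND 0) XOR (1 AND 0))) -> 0
  row 8 [01000]: (0 XOR ((NOT 0 AND 1) XOR (0 AND 0))) -> 1
  row 9 [01001]: (0 XOR ((NOT 0 AND 1) XOR (0 AND 0))) -> 1
  row 10 [01010]: (0 XOR ((NOT 0 AND 1) XOR (1 AND 0))) -> 1
  row 11 [01011]: (0 XOR ((NOT 0 AND 1) XOR (1 AND 0))) -> 1
  row 12 [01100]: (0 XOR ((NOT 1 AND 1) XOR (0 AND 0))) -> 0
  row 13 [01101]: (0 XOR ((NOT 1 AND 1) XOR (0 AND 0))) -> 0
  row 14 [01110]: (0 XOR ((NOT 1 AND 1) XOR (1 AND 0))) -> 0
  row 15 [01111]: (0 XOR ((NOT 1 AND 1) XOR (1 AND 0))) -> 0
  row 16 [10000]: (1 XOR ((NOT 0 AND 0) XOR (0 AND 1))) -> 1
  row 17 [10001]: (1 XOR ((NOT 0 AND 0) XOR (0 AND 1))) -> 1
  row 18 [10010]: (1 XOR ((NOT 0 AND 0) XOR (1 AND 1))) -> 0
  row 19 [10011]: (1 XOR ((NOT 0 AND 0) XOR (1 AND 1))) -> 0
  row 20 [10100]: (1 XOR ((NOT 1 AND 0) XOR (0 AND 1))) -> 1
  row 21 [10101]: (1 XOR ((NOT 1 AND 0) XOR (0 AND 1))) -> 1
  row 22 [10110]: (1 XOR ((NOT 1 AND 0) XOR (1 AND 1))) -> 0
  row 23 [10111]: (1 XOR ((NOT 1 AND 0) XOR (1 AND 1))) -> 0
  row 24 [11000]: (1 XOR ((NOT 0 AND 1) XOR (0 AND 1))) -> 0
  row 25 [11001]: (1 XOR ((NOT 0 AND 1) XOR (0 AND 1))) -> 0
  row 26 [11010]: (1 XOR ((NOT 0 AND 1) XOR (1 AND 1))) -> 1
  row 27 [11011]: (1 XOR ((NOT 0 AND 1) XOR (1 AND 1))) -> 1
  row 28 [11100]: (1 XOR ((NOT 1 AND 1) XOR (0 AND 1))) -> 1
  row 29 [11101]: (1 XOR ((NOT 1 AND 1) XOR (0 AND 1))) -> 1
  row 30 [11110]: (1 XOR ((NOT 1 AND 1) XOR (1 AND 1))) -> 0
  row 31 [11111]: (1 XOR ((NOT 1 AND 1) XOR (1 AND 1))) -> 0
Full result column, 4 rows per line (a,b,c fixed per line; d,e runs 00..11 left to right):
  rows 0-3 [a,b,c=000]: 0000  = hex 0
  rows 4-7 [a,b,c=001]: 0000  = hex 0
  rows 8-11 [a,b,c=010]: 1111  = hex F
  rows 12-15 [a,b,c=011]: 0000  = hex 0
  rows 16-19 [a,b,c=100]: 1100  = hex C
  rows 20-23 [a,b,c=101]: 1100  = hex C
  rows 24-27 [a,b,c=110]: 0011  = hex 3
  rows 28-31 [a,b,c=111]: 1100  = hex C
Output column (row 0 .. row 31) = 00000000111100001100110000111100
Output column grouped in 4s = 0000 0000 1111 0000 1100 1100 0011 1100 = 0x00F0CC3C
Convert to decimal digit by digit (value = value*16 + digit):
  0 -> 0
  0*16 + 0 = 0
  0*16 + 15 (F) = 15
  15*16 + 0 = 240
  240*16 + 12 (C) = 3852
  3852*16 + 12 (C) = 61644
  61644*16 + 3 = 986307
  986307*16 + 12 (C) = 15780924
Decimal = 15780924

15780924


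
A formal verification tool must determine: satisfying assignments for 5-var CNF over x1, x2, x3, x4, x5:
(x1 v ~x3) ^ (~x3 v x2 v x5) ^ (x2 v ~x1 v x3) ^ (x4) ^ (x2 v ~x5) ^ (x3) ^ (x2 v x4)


CNF with 7 clauses over 5 vars (32 assignments).
An assignment satisfies CNF iff every clause has >=1 true literal.
Check each row (bits = x1,x2,x3,x4,x5; clause T/F shown):
  row 0 [00000]: clauses=TTTFTFF -> 0
  row 1 [00001]: clauses=TTTFFFF -> 0
  row 2 [00010]: clauses=TTTTTFT -> 0
  row 3 [00011]: clauses=TTTTFFT -> 0
  row 4 [00100]: clauses=FFTFTTF -> 0
  row 5 [00101]: clauses=FTTFFTF -> 0
  row 6 [00110]: clauses=FFTTTTT -> 0
  row 7 [00111]: clauses=FTTTFTT -> 0
  row 8 [01000]: clauses=TTTFTFT -> 0
  row 9 [01001]: clauses=TTTFTFT -> 0
  row 10 [01010]: clauses=TTTTTFT -> 0
  row 11 [01011]: clauses=TTTTTFT -> 0
  row 12 [01100]: clauses=FTTFTTT -> 0
  row 13 [01101]: clauses=FTTFTTT -> 0
  row 14 [01110]: clauses=FTTTTTT -> 0
  row 15 [01111]: clauses=FTTTTTT -> 0
  row 16 [10000]: clauses=TTFFTFF -> 0
  row 17 [10001]: clauses=TTFFFFF -> 0
  row 18 [10010]: clauses=TTFTTFT -> 0
  row 19 [10011]: clauses=TTFTFFT -> 0
  row 20 [10100]: clauses=TFTFTTF -> 0
  row 21 [10101]: clauses=TTTFFTF -> 0
  row 22 [10110]: clauses=TFTTTTT -> 0
  row 23 [10111]: clauses=TTTTFTT -> 0
  row 24 [11000]: clauses=TTTFTFT -> 0
  row 25 [11001]: clauses=TTTFTFT -> 0
  row 26 [11010]: clauses=TTTTTFT -> 0
  row 27 [11011]: clauses=TTTTTFT -> 0
  row 28 [11100]: clauses=TTTFTTT -> 0
  row 29 [11101]: clauses=TTTFTTT -> 0
  row 30 [11110]: clauses=TTTTTTT -> 1
  row 31 [11111]: clauses=TTTTTTT -> 1
Full result column, 8 rows per line (x1,x2 fixed per line; x3,x4,x5 runs 000..111 left to right):
  rows 0-7 [x1,x2=00]: 00000000  (ones: 0)
  rows 8-15 [x1,x2=01]: 00000000  (ones: 0)
  rows 16-23 [x1,x2=10]: 00000000  (ones: 0)
  rows 24-31 [x1,x2=11]: 00000011  (ones: 2)
Satisfying assignments = 0+0+0+2 = 2

2


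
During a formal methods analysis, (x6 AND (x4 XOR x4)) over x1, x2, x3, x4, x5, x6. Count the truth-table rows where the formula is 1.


Formula: (x6 AND (x4 XOR x4)) over 6 vars (64 rows)
Evaluate each row (x1, x2, x3, x4, x5, x6 as bits, MSB first):
  row 0 [000000]: (0 AND (0 XOR 0)) -> 0
  row 1 [000001]: (1 AND (0 XOR 0)) -> 0
  row 2 [000010]: (0 AND (0 XOR 0)) -> 0
  row 3 [000011]: (1 AND (0 XOR 0)) -> 0
  row 4 [000100]: (0 AND (1 XOR 1)) -> 0
  (every remaining row is evaluated the same way; all 64 results are listed next)
Full result column, 8 rows per line (x1,x2,x3 fixed per line; x4,x5,x6 runs 000..111 left to right):
  rows 0-7 [x1,x2,x3=000]: 00000000  (ones: 0)
  rows 8-15 [x1,x2,x3=001]: 00000000  (ones: 0)
  rows 16-23 [x1,x2,x3=010]: 00000000  (ones: 0)
  rows 24-31 [x1,x2,x3=011]: 00000000  (ones: 0)
  rows 32-39 [x1,x2,x3=100]: 00000000  (ones: 0)
  rows 40-47 [x1,x2,x3=101]: 00000000  (ones: 0)
  rows 48-55 [x1,x2,x3=110]: 00000000  (ones: 0)
  rows 56-63 [x1,x2,x3=111]: 00000000  (ones: 0)
Count of 1-rows = 0+0+0+0+0+0+0+0 = 0

0


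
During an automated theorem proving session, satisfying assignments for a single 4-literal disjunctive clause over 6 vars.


Step 1: Total=2^6=64
Step 2: Unsat when all 4 false: 2^2=4
Step 3: Sat=64-4=60

60


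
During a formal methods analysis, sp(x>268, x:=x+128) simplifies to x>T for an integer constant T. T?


Formula: sp(P, x:=E) = exists old_x. (x = E[old_x/x]) AND P[old_x/x] (old_x is the value of x before the assignment; eliminate old_x by solving x = E[old_x/x] for old_x)
Step 1: Precondition P: x>268, i.e. old_x > 268
Step 2: Assignment gives x = old_x + 128, so old_x = x - 128
Step 3: Substitute into P: x - 128 > 268
Step 4: Simplify: x > 268+128 = 396

396


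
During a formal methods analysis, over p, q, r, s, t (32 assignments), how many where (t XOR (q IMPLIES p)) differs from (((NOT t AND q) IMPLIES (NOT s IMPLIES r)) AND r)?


F1 = (t XOR (q IMPLIES p))
F2 = (((NOT t AND q) IMPLIES (NOT s IMPLIES r)) AND r)
Evaluate both on each of 32 rows (bits = p,q,r,s,t):
  row 0 [00000]: F1=1 F2=0 (differ) -> 1
  row 1 [00001]: F1=0 F2=0 -> 0
  row 2 [00010]: F1=1 F2=0 (differ) -> 1
  row 3 [00011]: F1=0 F2=0 -> 0
  row 4 [00100]: F1=1 F2=1 -> 0
  row 5 [00101]: F1=0 F2=1 (differ) -> 1
  row 6 [00110]: F1=1 F2=1 -> 0
  row 7 [00111]: F1=0 F2=1 (differ) -> 1
  row 8 [01000]: F1=0 F2=0 -> 0
  row 9 [01001]: F1=1 F2=0 (differ) -> 1
  row 10 [01010]: F1=0 F2=0 -> 0
  row 11 [01011]: F1=1 F2=0 (differ) -> 1
  row 12 [01100]: F1=0 F2=1 (differ) -> 1
  row 13 [01101]: F1=1 F2=1 -> 0
  row 14 [01110]: F1=0 F2=1 (differ) -> 1
  row 15 [01111]: F1=1 F2=1 -> 0
  row 16 [10000]: F1=1 F2=0 (differ) -> 1
  row 17 [10001]: F1=0 F2=0 -> 0
  row 18 [10010]: F1=1 F2=0 (differ) -> 1
  row 19 [10011]: F1=0 F2=0 -> 0
  row 20 [10100]: F1=1 F2=1 -> 0
  row 21 [10101]: F1=0 F2=1 (differ) -> 1
  row 22 [10110]: F1=1 F2=1 -> 0
  row 23 [10111]: F1=0 F2=1 (differ) -> 1
  row 24 [11000]: F1=1 F2=0 (differ) -> 1
  row 25 [11001]: F1=0 F2=0 -> 0
  row 26 [11010]: F1=1 F2=0 (differ) -> 1
  row 27 [11011]: F1=0 F2=0 -> 0
  row 28 [11100]: F1=1 F2=1 -> 0
  row 29 [11101]: F1=0 F2=1 (differ) -> 1
  row 30 [11110]: F1=1 F2=1 -> 0
  row 31 [11111]: F1=0 F2=1 (differ) -> 1
Full result column, 8 rows per line (p,q fixed per line; r,s,t runs 000..111 left to right):
  rows 0-7 [p,q=00]: 10100101  (ones: 4)
  rows 8-15 [p,q=01]: 01011010  (ones: 4)
  rows 16-23 [p,q=10]: 10100101  (ones: 4)
  rows 24-31 [p,q=11]: 10100101  (ones: 4)
Disagreements = 4+4+4+4 = 16

16


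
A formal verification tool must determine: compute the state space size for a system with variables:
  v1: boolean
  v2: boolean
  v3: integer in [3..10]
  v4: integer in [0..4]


State space = product of domain sizes of all variables.
Domain sizes:
  v1 (boolean): 2
  v2 (boolean): 2
  v3 (integer in [3..10]): 8
  v4 (integer in [0..4]): 5
Product = 2 * 2 * 8 * 5 = 160

160


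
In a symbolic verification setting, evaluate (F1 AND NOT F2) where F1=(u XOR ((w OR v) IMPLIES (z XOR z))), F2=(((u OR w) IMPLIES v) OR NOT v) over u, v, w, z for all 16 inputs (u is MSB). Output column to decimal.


F1 = (u XOR ((w OR v) IMPLIES (z XOR z)))
F2 = (((u OR w) IMPLIES v) OR NOT v)
Counterexample to F1=>F2 is where F1=1 and F2=0.
Evaluate each row (bits = u,v,w,z, MSB first):
  row 0 [0000]: F1=1 F2=1 -> F1&~F2 -> 0
  row 1 [0001]: F1=1 F2=1 -> F1&~F2 -> 0
  row 2 [0010]: F1=0 F2=1 -> F1&~F2 -> 0
  row 3 [0011]: F1=0 F2=1 -> F1&~F2 -> 0
  row 4 [0100]: F1=0 F2=1 -> F1&~F2 -> 0
  row 5 [0101]: F1=0 F2=1 -> F1&~F2 -> 0
  row 6 [0110]: F1=0 F2=1 -> F1&~F2 -> 0
  row 7 [0111]: F1=0 F2=1 -> F1&~F2 -> 0
  row 8 [1000]: F1=0 F2=1 -> F1&~F2 -> 0
  row 9 [1001]: F1=0 F2=1 -> F1&~F2 -> 0
  row 10 [1010]: F1=1 F2=1 -> F1&~F2 -> 0
  row 11 [1011]: F1=1 F2=1 -> F1&~F2 -> 0
  row 12 [1100]: F1=1 F2=1 -> F1&~F2 -> 0
  row 13 [1101]: F1=1 F2=1 -> F1&~F2 -> 0
  row 14 [1110]: F1=1 F2=1 -> F1&~F2 -> 0
  row 15 [1111]: F1=1 F2=1 -> F1&~F2 -> 0
Full result column, 4 rows per line (u,v fixed per line; w,z runs 00..11 left to right):
  rows 0-3 [u,v=00]: 0000  = hex 0
  rows 4-7 [u,v=01]: 0000  = hex 0
  rows 8-11 [u,v=10]: 0000  = hex 0
  rows 12-15 [u,v=11]: 0000  = hex 0
Counterexample vector (row 0 .. row 15) = 0000000000000000
Output column grouped in 4s = 0000 0000 0000 0000 = 0x0000
Convert to decimal digit by digit (value = value*16 + digit):
  0 -> 0
  0*16 + 0 = 0
  0*16 + 0 = 0
  0*16 + 0 = 0
Decimal = 0

0


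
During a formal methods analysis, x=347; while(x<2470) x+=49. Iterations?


Step 1: x goes from 347 toward 2470 by 49; the body runs while x<2470, so iterations = ceil((bound-start)/step)
Step 2: Distance=2123
Step 3: ceil(2123/49)=44

44


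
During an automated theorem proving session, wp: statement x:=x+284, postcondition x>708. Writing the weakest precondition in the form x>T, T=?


Formula: wp(x:=E, P) = P[E/x] (substitute E for x in postcondition)
Step 1: Postcondition: x>708
Step 2: Substitute x+284 for x: x+284>708
Step 3: Solve for x: x > 708-284 = 424

424


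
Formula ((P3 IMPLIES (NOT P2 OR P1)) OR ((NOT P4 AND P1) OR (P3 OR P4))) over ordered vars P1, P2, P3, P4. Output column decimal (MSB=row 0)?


Formula: ((P3 IMPLIES (NOT P2 OR P1)) OR ((NOT P4 AND P1) OR (P3 OR P4))) over P1, P2, P3, P4 (16 rows)
Evaluate each row (bits = P1,P2,P3,P4, MSB first):
  row 0 [0000]: ((0 IMPLIES (NOT 0 OR 0)) OR ((NOT 0 AND 0) OR (0 OR 0))) -> 1
  row 1 [0001]: ((0 IMPLIES (NOT 0 OR 0)) OR ((NOT 1 AND 0) OR (0 OR 1))) -> 1
  row 2 [0010]: ((1 IMPLIES (NOT 0 OR 0)) OR ((NOT 0 AND 0) OR (1 OR 0))) -> 1
  row 3 [0011]: ((1 IMPLIES (NOT 0 OR 0)) OR ((NOT 1 AND 0) OR (1 OR 1))) -> 1
  row 4 [0100]: ((0 IMPLIES (NOT 1 OR 0)) OR ((NOT 0 AND 0) OR (0 OR 0))) -> 1
  row 5 [0101]: ((0 IMPLIES (NOT 1 OR 0)) OR ((NOT 1 AND 0) OR (0 OR 1))) -> 1
  row 6 [0110]: ((1 IMPLIES (NOT 1 OR 0)) OR ((NOT 0 AND 0) OR (1 OR 0))) -> 1
  row 7 [0111]: ((1 IMPLIES (NOT 1 OR 0)) OR ((NOT 1 AND 0) OR (1 OR 1))) -> 1
  row 8 [1000]: ((0 IMPLIES (NOT 0 OR 1)) OR ((NOT 0 AND 1) OR (0 OR 0))) -> 1
  row 9 [1001]: ((0 IMPLIES (NOT 0 OR 1)) OR ((NOT 1 AND 1) OR (0 OR 1))) -> 1
  row 10 [1010]: ((1 IMPLIES (NOT 0 OR 1)) OR ((NOT 0 AND 1) OR (1 OR 0))) -> 1
  row 11 [1011]: ((1 IMPLIES (NOT 0 OR 1)) OR ((NOT 1 AND 1) OR (1 OR 1))) -> 1
  row 12 [1100]: ((0 IMPLIES (NOT 1 OR 1)) OR ((NOT 0 AND 1) OR (0 OR 0))) -> 1
  row 13 [1101]: ((0 IMPLIES (NOT 1 OR 1)) OR ((NOT 1 AND 1) OR (0 OR 1))) -> 1
  row 14 [1110]: ((1 IMPLIES (NOT 1 OR 1)) OR ((NOT 0 AND 1) OR (1 OR 0))) -> 1
  row 15 [1111]: ((1 IMPLIES (NOT 1 OR 1)) OR ((NOT 1 AND 1) OR (1 OR 1))) -> 1
Full result column, 4 rows per line (P1,P2 fixed per line; P3,P4 runs 00..11 left to right):
  rows 0-3 [P1,P2=00]: 1111  = hex F
  rows 4-7 [P1,P2=01]: 1111  = hex F
  rows 8-11 [P1,P2=10]: 1111  = hex F
  rows 12-15 [P1,P2=11]: 1111  = hex F
Output column (row 0 .. row 15) = 1111111111111111
Output column grouped in 4s = 1111 1111 1111 1111 = 0xFFFF
Convert to decimal digit by digit (value = value*16 + digit):
  F -> 15
  15*16 + 15 (F) = 255
  255*16 + 15 (F) = 4095
  4095*16 + 15 (F) = 65535
Decimal = 65535

65535


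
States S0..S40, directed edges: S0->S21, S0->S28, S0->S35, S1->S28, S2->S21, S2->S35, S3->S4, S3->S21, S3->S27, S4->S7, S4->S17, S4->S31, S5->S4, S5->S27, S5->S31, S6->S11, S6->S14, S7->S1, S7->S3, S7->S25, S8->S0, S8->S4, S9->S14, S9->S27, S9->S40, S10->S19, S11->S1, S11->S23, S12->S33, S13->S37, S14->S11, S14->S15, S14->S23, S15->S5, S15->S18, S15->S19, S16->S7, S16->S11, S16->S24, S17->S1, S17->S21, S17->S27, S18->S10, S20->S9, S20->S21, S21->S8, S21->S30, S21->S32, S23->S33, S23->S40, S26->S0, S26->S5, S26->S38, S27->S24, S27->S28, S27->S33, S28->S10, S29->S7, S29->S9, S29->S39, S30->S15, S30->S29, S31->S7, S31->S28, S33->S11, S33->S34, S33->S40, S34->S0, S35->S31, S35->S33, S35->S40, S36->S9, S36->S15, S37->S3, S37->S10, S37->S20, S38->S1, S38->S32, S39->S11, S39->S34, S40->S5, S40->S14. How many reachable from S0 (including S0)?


BFS from S0:
  layer 0: {S0}
  layer 1: {S21, S28, S35}
  layer 2: {S8, S10, S30, S31, S32, S33, S40}
  layer 3: {S4, S5, S7, S11, S14, S15, S19, S29, S34}
  layer 4: {S1, S3, S9, S17, S18, S23, S25, S27, S39}
  layer 5: {S24}
Reachable set: {S0, S1, S3, S4, S5, S7, S8, S9, S10, S11, S14, S15, S17, S18, S19, S21, S23, S24, S25, S27, S28, S29, S30, S31, S32, S33, S34, S35, S39, S40}
Count = 30

30
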